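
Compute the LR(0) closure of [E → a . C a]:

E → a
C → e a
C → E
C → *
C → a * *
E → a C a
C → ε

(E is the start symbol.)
Start with: [E → a . C a]
  [E → a . C a] has the dot before C: add [C → . e a], [C → . E], [C → . *], [C → . a * *], [C → .]
  [C → . E] has the dot before E: add [E → . a], [E → . a C a]
No further items can be added.

CLOSURE = { [C → . *], [C → . E], [C → . a * *], [C → . e a], [C → .], [E → . a C a], [E → . a], [E → a . C a] }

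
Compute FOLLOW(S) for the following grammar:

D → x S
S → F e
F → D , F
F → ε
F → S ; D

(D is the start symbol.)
{ $, ',', ';', 'e' }

To compute FOLLOW(S), find every occurrence of S on a right-hand side N → α S β: add FIRST(β) \ {ε}, and if β is empty or nullable also add FOLLOW(N). Iterate to a fixed point.

In D → x S: S is at the end, add FOLLOW(D)
In F → S ; D: S is followed by ';' D, add FIRST(';' D) \ {ε} = { ';' }

The FOLLOW sets referred to above (computed the same way, to a fixed point):
  FOLLOW(D) = { $, ',', 'e' }

Taking the union: FOLLOW(S) = { $, ',', ';', 'e' }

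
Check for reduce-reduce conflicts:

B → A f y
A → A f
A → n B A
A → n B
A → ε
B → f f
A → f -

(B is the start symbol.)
Yes — I5: [A → .] vs [A → n B .]

A reduce-reduce conflict occurs when an LR(0) state has two complete items [A → α .] and [B → β .] — both call for a reduction, and with no lookahead the parser cannot choose between them.

Augment with B' → B and build the canonical LR(0) collection (I0 = CLOSURE({[B' → . B]}), then GOTO on every symbol after a dot until no new states appear). It has 13 states:
  I0: { [A → . A f], [A → . f -], [A → . n B A], [A → . n B], [A → .], [B → . A f y], [B → . f f], [B' → . B] }  — shift, reduce
  I1: { [A → A . f], [B → A . f y] }  — shift
  I2: { [B' → B .] }  — accept
  I3: { [A → f . -], [B → f . f] }  — shift
  I4: { [A → . A f], [A → . f -], [A → . n B A], [A → . n B], [A → .], [A → n . B A], [A → n . B], [B → . A f y], [B → . f f] }  — shift, reduce
  I5: { [A → . A f], [A → . f -], [A → . n B A], [A → . n B], [A → .], [A → n B . A], [A → n B .] }  — shift, 2 reduces
  I6: { [A → A . f], [A → n B A .] }  — shift, reduce
  I7: { [A → f . -] }  — shift
  I8: { [A → f - .] }  — reduce
  I9: { [A → A f .] }  — reduce
  I10: { [B → f f .] }  — reduce
  I11: { [A → A f .], [B → A f . y] }  — shift, reduce
  I12: { [B → A f y .] }  — reduce

I5 contains complete items [A → .], [A → n B .] — reduce-reduce conflict.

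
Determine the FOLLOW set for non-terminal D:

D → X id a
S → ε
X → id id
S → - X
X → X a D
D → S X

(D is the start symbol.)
{ $, 'a', 'id' }

To compute FOLLOW(D), find every occurrence of D on a right-hand side N → α D β: add FIRST(β) \ {ε}, and if β is empty or nullable also add FOLLOW(N). Iterate to a fixed point.

D is the start symbol, so $ ∈ FOLLOW(D).
In X → X a D: D is at the end, add FOLLOW(X)

The FOLLOW sets referred to above (computed the same way, to a fixed point):
  FOLLOW(X) = { $, 'a', 'id' }

Taking the union: FOLLOW(D) = { $, 'a', 'id' }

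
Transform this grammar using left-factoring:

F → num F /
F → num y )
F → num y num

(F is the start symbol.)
F → num F'
F' → F /
F' → y F''
F'' → )
F'' → num

Left-factoring transforms A → αβ₁ | αβ₂ into A → αA' and A' → β₁ | β₂
(α is the longest common prefix among the alternatives). Repeat until
no nonterminal has two alternatives with a common prefix.

Round 1: F has alternatives sharing prefix 'num'. Introduce F': F → num F'
  Add: F' → F /
  Add: F' → y )
  Add: F' → y num

Round 2: F' has alternatives sharing prefix 'y'. Introduce F'': F' → y F''
  Add: F'' → )
  Add: F'' → num

No remaining common prefixes — done.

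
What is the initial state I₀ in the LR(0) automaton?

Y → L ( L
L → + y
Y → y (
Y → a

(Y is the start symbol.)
{ [L → . + y], [Y → . L ( L], [Y → . a], [Y → . y (], [Y' → . Y] }

First, augment the grammar with Y' → Y
I₀ = CLOSURE({ [Y' → . Y] }):
  [Y' → . Y] has the dot before Y: add [Y → . L ( L], [Y → . y (], [Y → . a]
  [Y → . L ( L] has the dot before L: add [L → . + y]
No further items can be added.

I₀ = { [L → . + y], [Y → . L ( L], [Y → . a], [Y → . y (], [Y' → . Y] }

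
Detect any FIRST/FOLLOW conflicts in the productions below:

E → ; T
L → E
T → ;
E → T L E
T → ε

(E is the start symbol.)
Yes. T → ';' with FOLLOW(T) on { ';' }

A FIRST/FOLLOW conflict occurs when a non-terminal N has a nullable alternative N → β (β ⇒* ε) and another alternative N → α with FIRST(α) ∩ FOLLOW(N) ≠ ∅: on such a lookahead the parser cannot decide between expanding α and letting N vanish via β.

Nullable non-terminals: T.

T: nullable alternative(s) T → ε; FOLLOW(T) = { $, ';' }
  T → ;: FIRST \ {ε} = { ';' } — overlaps FOLLOW(T) on { ';' }: CONFLICT
  T → ε: FIRST \ {ε} = { } — this is the only nullable alternative, skip

E, L have no nullable alternative, so no FIRST/FOLLOW check is needed there.

So the grammar has 1 FIRST/FOLLOW conflict (marked CONFLICT above).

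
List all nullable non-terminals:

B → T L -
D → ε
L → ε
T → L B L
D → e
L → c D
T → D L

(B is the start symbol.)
ε-productions: D → ε, L → ε
So D, L are immediately nullable.
T → D L: every symbol on the right is nullable, so T is nullable too.
No further non-terminal can be added: every production for the remaining non-terminals contains a terminal or a non-nullable non-terminal.
Nullable = { 'D', 'L', 'T' }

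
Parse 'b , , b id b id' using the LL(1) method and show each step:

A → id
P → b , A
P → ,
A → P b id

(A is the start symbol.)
Stack is shown with the top on the left.

Stack          Input              Action
----------------------------------------
A $            b , , b id b id $  output A → P b id
P b id $       b , , b id b id $  output P → b , A
b , A b id $   b , , b id b id $  match 'b'
, A b id $     , , b id b id $    match ','
A b id $       , b id b id $      output A → P b id
P b id b id $  , b id b id $      output P → ,
, b id b id $  , b id b id $      match ','
b id b id $    b id b id $        match 'b'
id b id $      id b id $          match 'id'
b id $         b id $             match 'b'
id $           id $               match 'id'
$              $                  accept

The string is accepted.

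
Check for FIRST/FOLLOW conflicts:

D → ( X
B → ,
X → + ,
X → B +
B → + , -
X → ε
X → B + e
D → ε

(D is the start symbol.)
A FIRST/FOLLOW conflict occurs when a non-terminal N has a nullable alternative N → β (β ⇒* ε) and another alternative N → α with FIRST(α) ∩ FOLLOW(N) ≠ ∅: on such a lookahead the parser cannot decide between expanding α and letting N vanish via β.

Nullable non-terminals: D, X.
FIRST sets used below: FIRST(B) = { '+', ',' }

D: nullable alternative(s) D → ε; FOLLOW(D) = { $ }
  D → ( X: FIRST \ {ε} = { '(' } — disjoint from FOLLOW(D)
  D → ε: FIRST \ {ε} = { } — this is the only nullable alternative, skip

X: nullable alternative(s) X → ε; FOLLOW(X) = { $ }
  X → + ,: FIRST \ {ε} = { '+' } — disjoint from FOLLOW(X)
  X → B +: FIRST \ {ε} = { '+', ',' } — disjoint from FOLLOW(X)
  X → ε: FIRST \ {ε} = { } — this is the only nullable alternative, skip
  X → B + e: FIRST \ {ε} = { '+', ',' } — disjoint from FOLLOW(X)

B has no nullable alternative, so no FIRST/FOLLOW check is needed there.

No FIRST/FOLLOW conflicts found.

Answer: No FIRST/FOLLOW conflicts.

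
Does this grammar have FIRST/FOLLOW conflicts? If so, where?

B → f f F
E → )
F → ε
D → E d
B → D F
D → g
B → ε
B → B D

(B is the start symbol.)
A FIRST/FOLLOW conflict occurs when a non-terminal N has a nullable alternative N → β (β ⇒* ε) and another alternative N → α with FIRST(α) ∩ FOLLOW(N) ≠ ∅: on such a lookahead the parser cannot decide between expanding α and letting N vanish via β.

Nullable non-terminals: B, F.
FIRST sets used below: FIRST(D) = { ')', 'g' }, FIRST(B) = { ')', 'f', 'g', ε }

B: nullable alternative(s) B → ε; FOLLOW(B) = { $, ')', 'g' }
  B → f f F: FIRST \ {ε} = { 'f' } — disjoint from FOLLOW(B)
  B → D F: FIRST \ {ε} = { ')', 'g' } — overlaps FOLLOW(B) on { ')', 'g' }: CONFLICT
  B → ε: FIRST \ {ε} = { } — this is the only nullable alternative, skip
  B → B D: FIRST \ {ε} = { ')', 'f', 'g' } — overlaps FOLLOW(B) on { ')', 'g' }: CONFLICT
F has a nullable alternative but only one production, so nothing to check.

D, E have no nullable alternative, so no FIRST/FOLLOW check is needed there.

So the grammar has 2 FIRST/FOLLOW conflicts (marked CONFLICT above).

Answer: Yes. B → D F with FOLLOW(B) on { ')', 'g' }; B → B D with FOLLOW(B) on { ')', 'g' }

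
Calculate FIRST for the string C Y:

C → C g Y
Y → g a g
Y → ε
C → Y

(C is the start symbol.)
FIRST sets of the non-terminals involved (from the grammar, by fixed-point iteration):
  FIRST(C) = { 'g', ε }
  FIRST(Y) = { 'g', ε }

To compute FIRST(C Y), process the symbols left to right:
Symbol C is a non-terminal. Add FIRST(C) \ {ε} = { 'g' }
C is nullable (ε ∈ FIRST(C)), continue to the next symbol.
Symbol Y is a non-terminal. Add FIRST(Y) \ {ε} = { 'g' }
Y is nullable (ε ∈ FIRST(Y)), continue to the next symbol.
All symbols are nullable, so ε is in the result.
FIRST(C Y) = { 'g', ε }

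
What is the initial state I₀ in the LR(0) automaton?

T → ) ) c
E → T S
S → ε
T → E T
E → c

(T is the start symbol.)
{ [E → . T S], [E → . c], [T → . ) ) c], [T → . E T], [T' → . T] }

First, augment the grammar with T' → T
I₀ = CLOSURE({ [T' → . T] }):
  [T' → . T] has the dot before T: add [T → . ) ) c], [T → . E T]
  [T → . E T] has the dot before E: add [E → . T S], [E → . c]
No further items can be added.

I₀ = { [E → . T S], [E → . c], [T → . ) ) c], [T → . E T], [T' → . T] }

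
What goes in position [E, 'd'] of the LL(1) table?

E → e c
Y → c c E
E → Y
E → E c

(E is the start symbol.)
To find M[E, 'd'], we find productions for E where 'd' is in the predict set (PREDICT(N → α) = (FIRST(α) \ {ε}) ∪ (FOLLOW(N) if α ⇒* ε)).

Relevant sets:
  FIRST(Y) = { 'c' }
  FIRST(E) = { 'c', 'e' }

E → e c: PREDICT = { 'e' }
E → Y: PREDICT = { 'c' }
E → E c: PREDICT = { 'c', 'e' }

M[E, 'd'] is empty (no production applies)

Answer: Empty (error entry)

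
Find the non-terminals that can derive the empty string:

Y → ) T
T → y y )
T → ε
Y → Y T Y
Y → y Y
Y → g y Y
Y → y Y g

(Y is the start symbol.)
{ 'T' }

A non-terminal is nullable if it can derive ε (the empty string): either it has an ε-production, or it has a production whose right-hand side consists entirely of nullable non-terminals.

ε-productions: T → ε
So T is immediately nullable.
No further non-terminal can be added: every production for the remaining non-terminals contains a terminal or a non-nullable non-terminal.
Nullable = { 'T' }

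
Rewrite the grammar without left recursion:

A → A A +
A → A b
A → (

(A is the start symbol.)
A → ( A'
A' → A + A'
A' → b A'
A' → ε

A is directly left-recursive. The standard transformation for
  A → A α₁ | ... | A α_m | β₁ | ... | β_n
is
  A  → β₁ A' | ... | β_n A'
  A' → α₁ A' | ... | α_m A' | ε

A → ( becomes A → ( A'
A → A A + becomes A' → A + A'
A → A b becomes A' → b A'
Add A' → ε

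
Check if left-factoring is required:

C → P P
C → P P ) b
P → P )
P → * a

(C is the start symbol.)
Left-factoring is needed when two productions for the same non-terminal
share a common prefix on the right-hand side.

Productions for C:
  C → P P
  C → P P ) b
Productions for P:
  P → P )
  P → * a

Found common prefix 'P P' in productions for C

Answer: Yes, C has productions with common prefix 'P P'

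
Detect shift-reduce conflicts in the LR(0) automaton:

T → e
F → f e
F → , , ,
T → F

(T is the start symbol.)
A shift-reduce conflict occurs when an LR(0) state has both:
  - a complete (reduce) item [A → α .] (dot at the end), and
  - a shift item [B → β . c γ] (dot before a terminal).

Augment with T' → T and build the canonical LR(0) collection (I0 = CLOSURE({[T' → . T]}), then GOTO on every symbol after a dot until no new states appear). It has 9 states:
  I0: { [F → . , , ,], [F → . f e], [T → . F], [T → . e], [T' → . T] }  — shift
  I1: { [F → , . , ,] }  — shift
  I2: { [T → F .] }  — reduce
  I3: { [T' → T .] }  — accept
  I4: { [T → e .] }  — reduce
  I5: { [F → f . e] }  — shift
  I6: { [F → f e .] }  — reduce
  I7: { [F → , , . ,] }  — shift
  I8: { [F → , , , .] }  — reduce

No state contains both a complete item and a shift item.

Answer: No shift-reduce conflicts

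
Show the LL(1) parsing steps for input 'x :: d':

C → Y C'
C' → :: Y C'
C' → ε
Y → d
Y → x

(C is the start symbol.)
Stack is shown with the top on the left.

Stack      Input     Action
---------------------------
C $        x :: d $  output C → Y C'
Y C' $     x :: d $  output Y → x
x C' $     x :: d $  match 'x'
C' $       :: d $    output C' → :: Y C'
:: Y C' $  :: d $    match '::'
Y C' $     d $       output Y → d
d C' $     d $       match 'd'
C' $       $         output C' → ε
$          $         accept

The string is accepted.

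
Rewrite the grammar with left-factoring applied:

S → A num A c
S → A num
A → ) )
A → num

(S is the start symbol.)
Left-factoring transforms A → αβ₁ | αβ₂ into A → αA' and A' → β₁ | β₂
(α is the longest common prefix among the alternatives). Repeat until
no nonterminal has two alternatives with a common prefix.

Round 1: S has alternatives sharing prefix 'A num'. Introduce S': S → A num S'
  Add: S' → A c
  Add: S' → ε

No remaining common prefixes — done.

Resulting grammar:
S → A num S'
S' → A c
S' → ε
A → ) )
A → num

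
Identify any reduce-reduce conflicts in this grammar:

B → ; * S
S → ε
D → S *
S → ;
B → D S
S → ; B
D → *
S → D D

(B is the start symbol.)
A reduce-reduce conflict occurs when an LR(0) state has two complete items [A → α .] and [B → β .] — both call for a reduction, and with no lookahead the parser cannot choose between them.

Augment with B' → B and build the canonical LR(0) collection (I0 = CLOSURE({[B' → . B]}), then GOTO on every symbol after a dot until no new states appear). It has 14 states:
  I0: { [B → . ; * S], [B → . D S], [B' → . B], [D → . *], [D → . S *], [S → . ; B], [S → . ;], [S → . D D], [S → .] }  — shift, reduce
  I1: { [D → * .] }  — reduce
  I2: { [B → . ; * S], [B → . D S], [B → ; . * S], [D → . *], [D → . S *], [S → . ; B], [S → . ;], [S → . D D], [S → .], [S → ; . B], [S → ; .] }  — shift, 2 reduces
  I3: { [B' → B .] }  — accept
  I4: { [B → D . S], [D → . *], [D → . S *], [S → . ; B], [S → . ;], [S → . D D], [S → .], [S → D . D] }  — shift, reduce
  I5: { [D → S . *] }  — shift
  I6: { [D → S * .] }  — reduce
  I7: { [B → . ; * S], [B → . D S], [D → . *], [D → . S *], [S → . ; B], [S → . ;], [S → . D D], [S → .], [S → ; . B], [S → ; .] }  — shift, 2 reduces
  I8: { [D → . *], [D → . S *], [S → . ; B], [S → . ;], [S → . D D], [S → .], [S → D . D], [S → D D .] }  — shift, 2 reduces
  I9: { [B → D S .], [D → S . *] }  — shift, reduce
  I10: { [S → ; B .] }  — reduce
  I11: { [B → ; * . S], [D → * .], [D → . *], [D → . S *], [S → . ; B], [S → . ;], [S → . D D], [S → .] }  — shift, 2 reduces
  I12: { [D → . *], [D → . S *], [S → . ; B], [S → . ;], [S → . D D], [S → .], [S → D . D] }  — shift, reduce
  I13: { [B → ; * S .], [D → S . *] }  — shift, reduce

I2 contains complete items [S → .], [S → ; .] — reduce-reduce conflict.
I7 contains complete items [S → .], [S → ; .] — reduce-reduce conflict.
I8 contains complete items [S → .], [S → D D .] — reduce-reduce conflict.
I11 contains complete items [D → * .], [S → .] — reduce-reduce conflict.

Answer: Yes — I2: [S → .] vs [S → ; .]; I7: [S → .] vs [S → ; .]; I8: [S → .] vs [S → D D .]; I11: [D → * .] vs [S → .]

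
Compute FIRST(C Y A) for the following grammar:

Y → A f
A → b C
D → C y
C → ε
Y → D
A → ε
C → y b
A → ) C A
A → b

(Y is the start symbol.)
FIRST sets of the non-terminals involved (from the grammar, by fixed-point iteration):
  FIRST(C) = { 'y', ε }
  FIRST(Y) = { ')', 'b', 'f', 'y' }

To compute FIRST(C Y A), process the symbols left to right:
Symbol C is a non-terminal. Add FIRST(C) \ {ε} = { 'y' }
C is nullable (ε ∈ FIRST(C)), continue to the next symbol.
Symbol Y is a non-terminal. Add FIRST(Y) \ {ε} = { ')', 'b', 'f', 'y' }
Y is not nullable (ε ∉ FIRST(Y)), so stop here.
FIRST(C Y A) = { ')', 'b', 'f', 'y' }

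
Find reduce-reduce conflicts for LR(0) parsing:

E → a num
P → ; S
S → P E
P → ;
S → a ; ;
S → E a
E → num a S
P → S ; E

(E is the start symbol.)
Augment with E' → E and build the canonical LR(0) collection (I0 = CLOSURE({[E' → . E]}), then GOTO on every symbol after a dot until no new states appear). It has 18 states:
  I0: { [E → . a num], [E → . num a S], [E' → . E] }  — shift
  I1: { [E' → E .] }  — accept
  I2: { [E → a . num] }  — shift
  I3: { [E → num . a S] }  — shift
  I4: { [E → . a num], [E → . num a S], [E → num a . S], [P → . ; S], [P → . ;], [P → . S ; E], [S → . E a], [S → . P E], [S → . a ; ;] }  — shift
  I5: { [E → . a num], [E → . num a S], [P → . ; S], [P → . ;], [P → . S ; E], [P → ; . S], [P → ; .], [S → . E a], [S → . P E], [S → . a ; ;] }  — shift, reduce
  I6: { [S → E . a] }  — shift
  I7: { [E → . a num], [E → . num a S], [S → P . E] }  — shift
  I8: { [E → num a S .], [P → S . ; E] }  — shift, reduce
  I9: { [E → a . num], [S → a . ; ;] }  — shift
  I10: { [S → a ; . ;] }  — shift
  I11: { [E → a num .] }  — reduce
  I12: { [S → a ; ; .] }  — reduce
  I13: { [E → . a num], [E → . num a S], [P → S ; . E] }  — shift
  I14: { [P → S ; E .] }  — reduce
  I15: { [S → P E .] }  — reduce
  I16: { [S → E a .] }  — reduce
  I17: { [P → ; S .], [P → S . ; E] }  — shift, reduce

No state contains more than one complete item.

Answer: No reduce-reduce conflicts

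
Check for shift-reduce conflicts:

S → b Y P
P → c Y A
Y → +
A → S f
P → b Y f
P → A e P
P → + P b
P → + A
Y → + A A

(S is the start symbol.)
Yes — I3: [Y → + .] vs [S → . b Y P]; I18: [P → + A .] vs [P → A . e P]

A shift-reduce conflict occurs when an LR(0) state has both:
  - a complete (reduce) item [A → α .] (dot at the end), and
  - a shift item [B → β . c γ] (dot before a terminal).

Augment with S' → S and build the canonical LR(0) collection (I0 = CLOSURE({[S' → . S]}), then GOTO on every symbol after a dot until no new states appear). It has 23 states:
  I0: { [S → . b Y P], [S' → . S] }  — shift
  I1: { [S' → S .] }  — accept
  I2: { [S → b . Y P], [Y → . + A A], [Y → . +] }  — shift
  I3: { [A → . S f], [S → . b Y P], [Y → + . A A], [Y → + .] }  — shift, reduce
  I4: { [A → . S f], [P → . + A], [P → . + P b], [P → . A e P], [P → . b Y f], [P → . c Y A], [S → . b Y P], [S → b Y . P] }  — shift
  I5: { [A → . S f], [P → + . A], [P → + . P b], [P → . + A], [P → . + P b], [P → . A e P], [P → . b Y f], [P → . c Y A], [S → . b Y P] }  — shift
  I6: { [P → A . e P] }  — shift
  I7: { [S → b Y P .] }  — reduce
  I8: { [A → S . f] }  — shift
  I9: { [P → b . Y f], [S → b . Y P], [Y → . + A A], [Y → . +] }  — shift
  I10: { [P → c . Y A], [Y → . + A A], [Y → . +] }  — shift
  I11: { [A → . S f], [P → c Y . A], [S → . b Y P] }  — shift
  I12: { [P → c Y A .] }  — reduce
  I13: { [A → . S f], [P → . + A], [P → . + P b], [P → . A e P], [P → . b Y f], [P → . c Y A], [P → b Y . f], [S → . b Y P], [S → b Y . P] }  — shift
  I14: { [P → b Y f .] }  — reduce
  I15: { [A → S f .] }  — reduce
  I16: { [A → . S f], [P → . + A], [P → . + P b], [P → . A e P], [P → . b Y f], [P → . c Y A], [P → A e . P], [S → . b Y P] }  — shift
  I17: { [P → A e P .] }  — reduce
  I18: { [P → + A .], [P → A . e P] }  — shift, reduce
  I19: { [P → + P . b] }  — shift
  I20: { [P → + P b .] }  — reduce
  I21: { [A → . S f], [S → . b Y P], [Y → + A . A] }  — shift
  I22: { [Y → + A A .] }  — reduce

I3 contains reduce item [Y → + .] and shift item [S → . b Y P] — shift-reduce conflict.
I18 contains reduce item [P → + A .] and shift item [P → A . e P] — shift-reduce conflict.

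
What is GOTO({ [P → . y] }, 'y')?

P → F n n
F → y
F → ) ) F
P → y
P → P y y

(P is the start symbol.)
{ [P → y .] }

GOTO(I, 'y') = CLOSURE({ [A → αX.β] : [A → α.Xβ] ∈ I, X = 'y' })

Items with dot before 'y', with the dot advanced:
  [P → . y] → [P → y .]
Closure adds nothing (no advanced item has the dot before a non-terminal).

GOTO = { [P → y .] }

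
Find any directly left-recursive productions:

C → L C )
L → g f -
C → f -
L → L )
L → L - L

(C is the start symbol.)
C → L C ): starts with L
L → g f -: starts with g
C → f -: starts with f
L → L ): LEFT RECURSIVE (starts with L)
L → L - L: LEFT RECURSIVE (starts with L)

The grammar has direct left recursion on: L.

Answer: Yes, L is left-recursive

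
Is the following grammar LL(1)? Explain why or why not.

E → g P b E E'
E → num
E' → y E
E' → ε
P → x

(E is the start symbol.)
No. Predict set conflict for E': { 'y' }

Relevant sets:
  FOLLOW(E') = { $, 'y' }

For E:
  PREDICT(E → g P b E E') = { 'g' }
  PREDICT(E → num) = { 'num' }
For E':
  PREDICT(E' → y E) = { 'y' }
  PREDICT(E' → ε) = { $, 'y' }
P has a single production, so nothing to check there.

Conflict found: Predict set conflict for E': { 'y' }
The grammar is NOT LL(1).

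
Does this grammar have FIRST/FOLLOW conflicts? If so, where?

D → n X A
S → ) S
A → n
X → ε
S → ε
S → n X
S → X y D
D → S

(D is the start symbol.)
Nullable non-terminals: D, S, X.
FIRST sets used below: FIRST(S) = { ')', 'n', 'y', ε }, FIRST(X) = { ε }

D: nullable alternative(s) D → S; FOLLOW(D) = { $ }
  D → n X A: FIRST \ {ε} = { 'n' } — disjoint from FOLLOW(D)
  D → S: FIRST \ {ε} = { ')', 'n', 'y' } — this is the only nullable alternative, skip

S: nullable alternative(s) S → ε; FOLLOW(S) = { $ }
  S → ) S: FIRST \ {ε} = { ')' } — disjoint from FOLLOW(S)
  S → ε: FIRST \ {ε} = { } — this is the only nullable alternative, skip
  S → n X: FIRST \ {ε} = { 'n' } — disjoint from FOLLOW(S)
  S → X y D: FIRST \ {ε} = { 'y' } — disjoint from FOLLOW(S)
X has a nullable alternative but only one production, so nothing to check.

A has no nullable alternative, so no FIRST/FOLLOW check is needed there.

No FIRST/FOLLOW conflicts found.

Answer: No FIRST/FOLLOW conflicts.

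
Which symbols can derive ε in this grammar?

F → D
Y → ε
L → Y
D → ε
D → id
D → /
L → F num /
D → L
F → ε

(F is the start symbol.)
A non-terminal is nullable if it can derive ε (the empty string): either it has an ε-production, or it has a production whose right-hand side consists entirely of nullable non-terminals.

ε-productions: Y → ε, D → ε, F → ε
So Y, D, F are immediately nullable.
L → Y: every symbol on the right is nullable, so L is nullable too.
Every non-terminal is now nullable.
Nullable = { 'D', 'F', 'L', 'Y' }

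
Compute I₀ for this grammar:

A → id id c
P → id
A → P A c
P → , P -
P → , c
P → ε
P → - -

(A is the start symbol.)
{ [A → . P A c], [A → . id id c], [A' → . A], [P → . , P -], [P → . , c], [P → . - -], [P → . id], [P → .] }

First, augment the grammar with A' → A
I₀ = CLOSURE({ [A' → . A] }):
  [A' → . A] has the dot before A: add [A → . id id c], [A → . P A c]
  [A → . P A c] has the dot before P: add [P → . id], [P → . , P -], [P → . , c], [P → .], [P → . - -]
No further items can be added.

I₀ = { [A → . P A c], [A → . id id c], [A' → . A], [P → . , P -], [P → . , c], [P → . - -], [P → . id], [P → .] }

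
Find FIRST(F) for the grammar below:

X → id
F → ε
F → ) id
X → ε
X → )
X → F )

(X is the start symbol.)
{ ')', ε }

To compute FIRST(F), examine every production with F on the left-hand side, reading each right-hand side left to right until a non-nullable symbol is reached.

From F → ε:
  - ε-production, so ε ∈ FIRST(F)
From F → ) id:
  - ')' is a terminal: add ')' and stop

Collecting: FIRST(F) = { ')', ε }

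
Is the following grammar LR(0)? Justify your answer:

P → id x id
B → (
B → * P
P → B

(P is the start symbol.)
Yes, the grammar is LR(0)

A grammar is LR(0) if no state in the canonical LR(0) collection has:
  - both a shift item (dot before a terminal) and a complete item (shift-reduce conflict), or
  - two or more complete items (reduce-reduce conflict; the accept item [P' → P .] counts as a complete item here).

Augment with P' → P and build the canonical LR(0) collection (I0 = CLOSURE({[P' → . P]}), then GOTO on every symbol after a dot until no new states appear). It has 9 states:
  I0: { [B → . (], [B → . * P], [P → . B], [P → . id x id], [P' → . P] }  — shift
  I1: { [B → ( .] }  — reduce
  I2: { [B → * . P], [B → . (], [B → . * P], [P → . B], [P → . id x id] }  — shift
  I3: { [P → B .] }  — reduce
  I4: { [P' → P .] }  — accept
  I5: { [P → id . x id] }  — shift
  I6: { [P → id x . id] }  — shift
  I7: { [P → id x id .] }  — reduce
  I8: { [B → * P .] }  — reduce

Every state is either a pure shift/goto state or contains exactly one complete item and nothing to shift — no conflicts. The grammar is LR(0).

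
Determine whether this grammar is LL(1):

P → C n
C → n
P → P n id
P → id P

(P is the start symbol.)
No. Predict set conflict for P: { 'n' }

Relevant sets:
  FIRST(C) = { 'n' }
  FIRST(P) = { 'id', 'n' }

For P:
  PREDICT(P → C n) = { 'n' }
  PREDICT(P → P n id) = { 'id', 'n' }
  PREDICT(P → id P) = { 'id' }
C has a single production, so nothing to check there.

Conflict found: Predict set conflict for P: { 'n' }
The grammar is NOT LL(1).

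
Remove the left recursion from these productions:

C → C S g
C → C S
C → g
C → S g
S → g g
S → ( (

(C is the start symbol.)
C is directly left-recursive. The standard transformation for
  A → A α₁ | ... | A α_m | β₁ | ... | β_n
is
  A  → β₁ A' | ... | β_n A'
  A' → α₁ A' | ... | α_m A' | ε

C → g becomes C → g C'
C → S g becomes C → S g C'
C → C S g becomes C' → S g C'
C → C S becomes C' → S C'
Add C' → ε

Productions for other non-terminals are unchanged:
  S → g g
  S → ( (

Resulting grammar:
C → g C'
C → S g C'
C' → S g C'
C' → S C'
C' → ε
S → g g
S → ( (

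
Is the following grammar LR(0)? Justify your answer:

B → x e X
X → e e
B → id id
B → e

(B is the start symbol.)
Yes, the grammar is LR(0)

A grammar is LR(0) if no state in the canonical LR(0) collection has:
  - both a shift item (dot before a terminal) and a complete item (shift-reduce conflict), or
  - two or more complete items (reduce-reduce conflict; the accept item [B' → B .] counts as a complete item here).

Augment with B' → B and build the canonical LR(0) collection (I0 = CLOSURE({[B' → . B]}), then GOTO on every symbol after a dot until no new states appear). It has 10 states:
  I0: { [B → . e], [B → . id id], [B → . x e X], [B' → . B] }  — shift
  I1: { [B' → B .] }  — accept
  I2: { [B → e .] }  — reduce
  I3: { [B → id . id] }  — shift
  I4: { [B → x . e X] }  — shift
  I5: { [B → x e . X], [X → . e e] }  — shift
  I6: { [B → x e X .] }  — reduce
  I7: { [X → e . e] }  — shift
  I8: { [X → e e .] }  — reduce
  I9: { [B → id id .] }  — reduce

Every state is either a pure shift/goto state or contains exactly one complete item and nothing to shift — no conflicts. The grammar is LR(0).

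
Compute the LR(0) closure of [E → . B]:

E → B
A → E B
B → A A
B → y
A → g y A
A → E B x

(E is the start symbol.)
{ [A → . E B x], [A → . E B], [A → . g y A], [B → . A A], [B → . y], [E → . B] }

To compute CLOSURE, for each item [A → α.Bβ] where B is a non-terminal, add [B → .γ] for all productions B → γ; repeat for the newly added items until nothing changes.

Start with: [E → . B]
  [E → . B] has the dot before B: add [B → . A A], [B → . y]
  [B → . A A] has the dot before A: add [A → . E B], [A → . g y A], [A → . E B x]
  [A → . E B] has the dot before E: all E-items already present
No further items can be added.

CLOSURE = { [A → . E B x], [A → . E B], [A → . g y A], [B → . A A], [B → . y], [E → . B] }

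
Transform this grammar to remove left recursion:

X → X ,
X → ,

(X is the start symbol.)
X → , X'
X' → , X'
X' → ε

X is directly left-recursive. The standard transformation for
  A → A α₁ | ... | A α_m | β₁ | ... | β_n
is
  A  → β₁ A' | ... | β_n A'
  A' → α₁ A' | ... | α_m A' | ε

X → , becomes X → , X'
X → X , becomes X' → , X'
Add X' → ε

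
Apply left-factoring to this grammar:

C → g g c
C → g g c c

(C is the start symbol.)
C → g g c C'
C' → ε
C' → c

Left-factoring transforms A → αβ₁ | αβ₂ into A → αA' and A' → β₁ | β₂
(α is the longest common prefix among the alternatives). Repeat until
no nonterminal has two alternatives with a common prefix.

Round 1: C has alternatives sharing prefix 'g g c'. Introduce C': C → g g c C'
  Add: C' → ε
  Add: C' → c

No remaining common prefixes — done.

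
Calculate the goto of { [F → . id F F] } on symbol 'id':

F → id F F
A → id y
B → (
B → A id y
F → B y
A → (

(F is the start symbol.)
{ [A → . (], [A → . id y], [B → . (], [B → . A id y], [F → . B y], [F → . id F F], [F → id . F F] }

GOTO(I, 'id') = CLOSURE({ [A → αX.β] : [A → α.Xβ] ∈ I, X = 'id' })

Items with dot before 'id', with the dot advanced:
  [F → . id F F] → [F → id . F F]
Closure of the advanced items:
  [F → id . F F] has the dot before F: add [F → . id F F], [F → . B y]
  [F → . B y] has the dot before B: add [B → . (], [B → . A id y]
  [B → . A id y] has the dot before A: add [A → . id y], [A → . (]

GOTO = { [A → . (], [A → . id y], [B → . (], [B → . A id y], [F → . B y], [F → . id F F], [F → id . F F] }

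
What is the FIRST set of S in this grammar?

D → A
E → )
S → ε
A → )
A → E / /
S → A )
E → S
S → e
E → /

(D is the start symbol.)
FIRST sets of the other non-terminals involved (by the same procedure, iterated to a fixed point):
  FIRST(A) = { ')', '/', 'e' }

From S → ε:
  - ε-production, so ε ∈ FIRST(S)
From S → A ):
  - A is a non-terminal: add FIRST(A) \ {ε} = { ')', '/', 'e' }
    A is not nullable, so stop
From S → e:
  - e is a terminal: add 'e' and stop

Collecting: FIRST(S) = { ')', '/', 'e', ε }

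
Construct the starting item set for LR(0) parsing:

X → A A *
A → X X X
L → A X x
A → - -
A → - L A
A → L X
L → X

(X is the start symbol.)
First, augment the grammar with X' → X
I₀ = CLOSURE({ [X' → . X] }):
  [X' → . X] has the dot before X: add [X → . A A *]
  [X → . A A *] has the dot before A: add [A → . X X X], [A → . - -], [A → . - L A], [A → . L X]
  [A → . L X] has the dot before L: add [L → . A X x], [L → . X]
No further items can be added.

I₀ = { [A → . - -], [A → . - L A], [A → . L X], [A → . X X X], [L → . A X x], [L → . X], [X → . A A *], [X' → . X] }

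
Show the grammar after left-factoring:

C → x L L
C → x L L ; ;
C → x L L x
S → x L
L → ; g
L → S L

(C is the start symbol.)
C → x L L C'
C' → ε
C' → ; ;
C' → x
S → x L
L → ; g
L → S L

Left-factoring transforms A → αβ₁ | αβ₂ into A → αA' and A' → β₁ | β₂
(α is the longest common prefix among the alternatives). Repeat until
no nonterminal has two alternatives with a common prefix.

Round 1: C has alternatives sharing prefix 'x L L'. Introduce C': C → x L L C'
  Add: C' → ε
  Add: C' → ; ;
  Add: C' → x

No remaining common prefixes — done.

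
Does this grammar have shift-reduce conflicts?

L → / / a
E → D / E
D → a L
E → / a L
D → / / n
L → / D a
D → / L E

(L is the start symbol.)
A shift-reduce conflict occurs when an LR(0) state has both:
  - a complete (reduce) item [A → α .] (dot at the end), and
  - a shift item [B → β . c γ] (dot before a terminal).

Augment with L' → L and build the canonical LR(0) collection (I0 = CLOSURE({[L' → . L]}), then GOTO on every symbol after a dot until no new states appear). It has 19 states:
  I0: { [L → . / / a], [L → . / D a], [L' → . L] }  — shift
  I1: { [D → . / / n], [D → . / L E], [D → . a L], [L → / . / a], [L → / . D a] }  — shift
  I2: { [L' → L .] }  — accept
  I3: { [D → / . / n], [D → / . L E], [L → . / / a], [L → . / D a], [L → / / . a] }  — shift
  I4: { [L → / D . a] }  — shift
  I5: { [D → a . L], [L → . / / a], [L → . / D a] }  — shift
  I6: { [D → a L .] }  — reduce
  I7: { [L → / D a .] }  — reduce
  I8: { [D → . / / n], [D → . / L E], [D → . a L], [D → / / . n], [L → / . / a], [L → / . D a] }  — shift
  I9: { [D → . / / n], [D → . / L E], [D → . a L], [D → / L . E], [E → . / a L], [E → . D / E] }  — shift
  I10: { [L → / / a .] }  — reduce
  I11: { [D → / . / n], [D → / . L E], [E → / . a L], [L → . / / a], [L → . / D a] }  — shift
  I12: { [E → D . / E] }  — shift
  I13: { [D → / L E .] }  — reduce
  I14: { [D → . / / n], [D → . / L E], [D → . a L], [E → . / a L], [E → . D / E], [E → D / . E] }  — shift
  I15: { [E → D / E .] }  — reduce
  I16: { [E → / a . L], [L → . / / a], [L → . / D a] }  — shift
  I17: { [E → / a L .] }  — reduce
  I18: { [D → / / n .] }  — reduce

No state contains both a complete item and a shift item.

Answer: No shift-reduce conflicts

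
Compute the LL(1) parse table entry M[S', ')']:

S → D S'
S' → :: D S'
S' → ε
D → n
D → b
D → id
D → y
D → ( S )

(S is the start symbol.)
To find M[S', ')'], we find productions for S' where ')' is in the predict set (PREDICT(N → α) = (FIRST(α) \ {ε}) ∪ (FOLLOW(N) if α ⇒* ε)).

Relevant sets:
  FOLLOW(S') = { $, ')' }

S' → :: D S': PREDICT = { '::' }
S' → ε: PREDICT = { $, ')' }
  ')' is in predict set, so this production goes in M[S', ')']

M[S', ')'] = S' → ε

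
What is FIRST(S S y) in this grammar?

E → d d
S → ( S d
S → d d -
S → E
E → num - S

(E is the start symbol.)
FIRST sets of the non-terminals involved (from the grammar, by fixed-point iteration):
  FIRST(S) = { '(', 'd', 'num' }

To compute FIRST(S S y), process the symbols left to right:
Symbol S is a non-terminal. Add FIRST(S) \ {ε} = { '(', 'd', 'num' }
S is not nullable (ε ∉ FIRST(S)), so stop here.
FIRST(S S y) = { '(', 'd', 'num' }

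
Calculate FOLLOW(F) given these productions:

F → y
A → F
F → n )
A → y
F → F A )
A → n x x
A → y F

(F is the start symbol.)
{ $, ')', 'n', 'y' }

F is the start symbol, so $ ∈ FOLLOW(F).
In A → F: F is at the end, add FOLLOW(A)
In F → F A ): F is followed by A ')', add FIRST(A ')') \ {ε} = { 'n', 'y' }
In A → y F: F is at the end, add FOLLOW(A)

The FOLLOW sets referred to above (computed the same way, to a fixed point):
  FOLLOW(A) = { ')' }

Taking the union: FOLLOW(F) = { $, ')', 'n', 'y' }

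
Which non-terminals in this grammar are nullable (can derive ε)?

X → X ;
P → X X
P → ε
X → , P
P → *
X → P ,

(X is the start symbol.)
{ 'P' }

ε-productions: P → ε
So P is immediately nullable.
No further non-terminal can be added: every production for the remaining non-terminals contains a terminal or a non-nullable non-terminal.
Nullable = { 'P' }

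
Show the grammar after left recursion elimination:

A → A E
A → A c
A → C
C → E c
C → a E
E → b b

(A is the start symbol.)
A → C A'
A' → E A'
A' → c A'
A' → ε
C → E c
C → a E
E → b b

A is directly left-recursive. The standard transformation for
  A → A α₁ | ... | A α_m | β₁ | ... | β_n
is
  A  → β₁ A' | ... | β_n A'
  A' → α₁ A' | ... | α_m A' | ε

A → C becomes A → C A'
A → A E becomes A' → E A'
A → A c becomes A' → c A'
Add A' → ε

Productions for other non-terminals are unchanged:
  C → E c
  C → a E
  E → b b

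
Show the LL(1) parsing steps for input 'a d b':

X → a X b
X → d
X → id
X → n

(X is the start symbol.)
LL(1) parsing maintains a stack (initially the start symbol over $) and the input. At each step: if the stack top is a terminal, match it against the current input token; if it is a non-terminal N, replace it with the RHS of M[N, lookahead] (the unique production whose predict set contains the lookahead).

Stack is shown with the top on the left.

Stack    Input    Action
------------------------
X $      a d b $  output X → a X b
a X b $  a d b $  match 'a'
X b $    d b $    output X → d
d b $    d b $    match 'd'
b $      b $      match 'b'
$        $        accept

The string is accepted.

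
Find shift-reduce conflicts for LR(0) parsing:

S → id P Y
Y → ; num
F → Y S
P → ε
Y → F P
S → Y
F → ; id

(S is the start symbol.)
Yes — I4: [S → Y .] vs [F → . ; id]; I7: [S → id P Y .] vs [F → . ; id]

Augment with S' → S and build the canonical LR(0) collection (I0 = CLOSURE({[S' → . S]}), then GOTO on every symbol after a dot until no new states appear). It has 12 states:
  I0: { [F → . ; id], [F → . Y S], [S → . Y], [S → . id P Y], [S' → . S], [Y → . ; num], [Y → . F P] }  — shift
  I1: { [F → ; . id], [Y → ; . num] }  — shift
  I2: { [P → .], [Y → F . P] }  — reduce
  I3: { [S' → S .] }  — accept
  I4: { [F → . ; id], [F → . Y S], [F → Y . S], [S → . Y], [S → . id P Y], [S → Y .], [Y → . ; num], [Y → . F P] }  — shift, reduce
  I5: { [P → .], [S → id . P Y] }  — reduce
  I6: { [F → . ; id], [F → . Y S], [S → id P . Y], [Y → . ; num], [Y → . F P] }  — shift
  I7: { [F → . ; id], [F → . Y S], [F → Y . S], [S → . Y], [S → . id P Y], [S → id P Y .], [Y → . ; num], [Y → . F P] }  — shift, reduce
  I8: { [F → Y S .] }  — reduce
  I9: { [Y → F P .] }  — reduce
  I10: { [F → ; id .] }  — reduce
  I11: { [Y → ; num .] }  — reduce

I4 contains reduce item [S → Y .] and shift items [F → . ; id], [S → . id P Y], [Y → . ; num] — shift-reduce conflict.
I7 contains reduce item [S → id P Y .] and shift items [F → . ; id], [S → . id P Y], [Y → . ; num] — shift-reduce conflict.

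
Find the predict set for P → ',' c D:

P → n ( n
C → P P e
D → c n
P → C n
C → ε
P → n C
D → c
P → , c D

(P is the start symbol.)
{ ',' }

PREDICT(P → ',' c D) = (FIRST(RHS) \ {ε}) ∪ (FOLLOW(P) if ε ∈ FIRST(RHS), i.e. RHS ⇒* ε)
FIRST(',' c D) = { ',' }
ε ∉ FIRST(',' c D), so FOLLOW(P) is not added.
PREDICT(P → ',' c D) = { ',' }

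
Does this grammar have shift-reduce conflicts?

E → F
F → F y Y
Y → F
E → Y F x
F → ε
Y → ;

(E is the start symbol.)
Augment with E' → E and build the canonical LR(0) collection (I0 = CLOSURE({[E' → . E]}), then GOTO on every symbol after a dot until no new states appear). It has 10 states:
  I0: { [E → . F], [E → . Y F x], [E' → . E], [F → . F y Y], [F → .], [Y → . ;], [Y → . F] }  — shift, reduce
  I1: { [Y → ; .] }  — reduce
  I2: { [E' → E .] }  — accept
  I3: { [E → F .], [F → F . y Y], [Y → F .] }  — shift, 2 reduces
  I4: { [E → Y . F x], [F → . F y Y], [F → .] }  — reduce
  I5: { [E → Y F . x], [F → F . y Y] }  — shift
  I6: { [E → Y F x .] }  — reduce
  I7: { [F → . F y Y], [F → .], [F → F y . Y], [Y → . ;], [Y → . F] }  — shift, reduce
  I8: { [F → F . y Y], [Y → F .] }  — shift, reduce
  I9: { [F → F y Y .] }  — reduce

I0 contains reduce item [F → .] and shift item [Y → . ;] — shift-reduce conflict.
I3 contains reduce items [E → F .], [Y → F .] and shift item [F → F . y Y] — shift-reduce conflict.
I7 contains reduce item [F → .] and shift item [Y → . ;] — shift-reduce conflict.
I8 contains reduce item [Y → F .] and shift item [F → F . y Y] — shift-reduce conflict.

Answer: Yes — I0: [F → .] vs [Y → . ;]; I3: [E → F .] vs [F → F . y Y]; I7: [F → .] vs [Y → . ;]; I8: [Y → F .] vs [F → F . y Y]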